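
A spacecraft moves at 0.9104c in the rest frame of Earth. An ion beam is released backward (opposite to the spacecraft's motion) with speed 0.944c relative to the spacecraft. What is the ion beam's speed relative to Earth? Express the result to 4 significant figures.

0.2390c

Relativistic velocity addition: u = (u' + v)/(1 + u'v/c²), with u' = −0.944c and v = 0.9104c.
Numerator: −0.944 + 0.9104 = −0.0336. Denominator: 1 + (−0.944)(0.9104) = 0.1405824.
u = −0.0336/0.1405824 = −0.23901, so the speed is 0.2390c.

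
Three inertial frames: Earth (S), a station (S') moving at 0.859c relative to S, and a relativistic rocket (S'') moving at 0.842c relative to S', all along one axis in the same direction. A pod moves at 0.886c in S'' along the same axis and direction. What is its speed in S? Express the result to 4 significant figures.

First combine the pod and relativistic rocket (S''→S'): u₁ = (0.886 + 0.842)/(1 + 0.886×0.842) = 1.728/1.746012 = 0.98968.
Then combine with the station (S'→S): u = (0.98968 + 0.859)/(1 + 0.98968×0.859) = 1.84868/1.85013512 = 0.99921.

0.9992c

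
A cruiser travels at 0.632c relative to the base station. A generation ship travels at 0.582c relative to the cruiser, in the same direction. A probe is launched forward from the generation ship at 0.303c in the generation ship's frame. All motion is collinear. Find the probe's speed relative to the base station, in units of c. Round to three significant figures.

Compose velocities in two stages. Stage 1 (into S'): u₁ = (0.303+0.582)/(1+0.303×0.582) = 0.75233.
Stage 2 (into S): u = (0.75233+0.632)/(1+0.75233×0.632) = 0.93823, so the speed is 0.938c.

0.938c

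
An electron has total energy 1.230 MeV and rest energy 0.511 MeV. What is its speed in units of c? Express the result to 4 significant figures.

Total energy E = γmc² gives γ = 1.230/0.511 = 2.407.
Hence β = √(1 − 1/γ²) = √(1 − 0.172603) = √0.827397 = 0.9096.

0.9096c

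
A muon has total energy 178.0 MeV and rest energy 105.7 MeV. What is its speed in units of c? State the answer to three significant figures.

γ = E/(mc²) = 178.0/105.7 = 1.684.
β = √(1 − 1/γ²) = √(1 − 0.352627) = √0.647373 = 0.805.

0.805c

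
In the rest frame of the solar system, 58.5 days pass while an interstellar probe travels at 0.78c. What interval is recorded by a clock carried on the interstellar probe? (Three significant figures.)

γ = 1/√(1 − β²) = 1/√(1 − 0.6084) = 1/√0.3916 = 1/0.62578 = 1.598.
The moving clock records proper time: Δτ = Δt/γ = 58.5/1.598 = 36.6 days.

36.6 days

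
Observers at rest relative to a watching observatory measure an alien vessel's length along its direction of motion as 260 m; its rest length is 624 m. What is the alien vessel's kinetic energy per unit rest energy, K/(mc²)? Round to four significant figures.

Length contraction gives γ = L₀/L = 624/260 = 2.4.
K/(mc²) = γ − 1 = 2.4 − 1 = 1.400.

1.400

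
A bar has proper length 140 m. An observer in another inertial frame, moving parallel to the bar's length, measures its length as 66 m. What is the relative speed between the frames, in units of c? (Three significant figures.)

Length contraction gives γ = L₀/L = 140/66 = 2.1212.
β = √(1 − 1/γ²) = √0.777753 = 0.882.

0.882c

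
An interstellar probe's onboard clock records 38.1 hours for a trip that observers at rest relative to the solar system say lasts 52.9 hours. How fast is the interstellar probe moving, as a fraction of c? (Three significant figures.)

0.694c

γ = Δt/Δτ = 52.9/38.1 = 1.3885.
β = √(1 − 1/γ²) = √(1 − 0.51869) = √0.48131 = 0.694.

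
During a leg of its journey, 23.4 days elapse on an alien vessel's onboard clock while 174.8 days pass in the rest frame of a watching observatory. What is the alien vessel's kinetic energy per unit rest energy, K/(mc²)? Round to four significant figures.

The time-dilation ratio gives γ = 174.8/23.4 = 7.47009.
K/(mc²) = γ − 1 = 7.47009 − 1 = 6.470.

6.470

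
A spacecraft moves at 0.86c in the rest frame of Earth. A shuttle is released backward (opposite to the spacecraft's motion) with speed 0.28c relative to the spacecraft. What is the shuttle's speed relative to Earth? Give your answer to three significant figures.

In units of c, u = (u' + v)/(1 + u'v) with u' = −0.28 and v = 0.86.
Numerator: −0.28 + 0.86 = 0.58. Denominator: 1 + (−0.28)(0.86) = 0.7592.
u = 0.58/0.7592 = 0.76396, so the speed is 0.764c.

0.764c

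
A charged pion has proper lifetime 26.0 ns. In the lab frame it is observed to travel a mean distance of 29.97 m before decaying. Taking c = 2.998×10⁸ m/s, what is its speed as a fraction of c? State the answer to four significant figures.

0.9678c

Lab distance = (lab lifetime)·v = γτ·βc, so βγ = d/(cτ) = 29.97/(2.998×10⁸ × 2.600×10^-8) = 3.8449.
With βγ = 3.8449: γ² = 1 + (βγ)² = 15.7833, and β = (βγ)/γ = 3.8449/3.97282 = 0.9678.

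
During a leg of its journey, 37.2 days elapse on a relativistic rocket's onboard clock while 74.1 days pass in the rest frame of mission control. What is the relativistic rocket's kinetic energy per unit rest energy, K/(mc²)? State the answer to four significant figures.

γ = Δt/Δτ = 74.1/37.2 = 1.99194.
Since K = (γ−1)mc², K/(mc²) = 1.99194 − 1 = 0.9919.

0.9919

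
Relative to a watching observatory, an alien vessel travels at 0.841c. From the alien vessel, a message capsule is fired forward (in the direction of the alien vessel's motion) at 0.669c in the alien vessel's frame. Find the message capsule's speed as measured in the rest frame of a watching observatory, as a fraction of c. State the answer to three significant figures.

Relativistic velocity addition: u = (u' + v)/(1 + u'v/c²), with u' = 0.669c and v = 0.841c.
Numerator: 0.669 + 0.841 = 1.51. Denominator: 1 + (0.669)(0.841) = 1.562629.
u = 1.51/1.562629 = 0.96632, so the speed is 0.966c.

0.966c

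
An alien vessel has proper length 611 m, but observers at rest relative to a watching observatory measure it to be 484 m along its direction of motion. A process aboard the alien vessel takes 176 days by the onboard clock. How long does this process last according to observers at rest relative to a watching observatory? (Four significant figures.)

Length contraction gives γ = L₀/L = 611/484 = 1.2624.
The same γ dilates the second interval: 1.2624 × 176 days = 222.2 days.

222.2 days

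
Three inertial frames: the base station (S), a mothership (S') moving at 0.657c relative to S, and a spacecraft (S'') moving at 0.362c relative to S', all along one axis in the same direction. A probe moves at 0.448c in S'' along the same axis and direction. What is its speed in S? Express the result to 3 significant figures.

Compose velocities in two stages. Stage 1 (into S'): u₁ = (0.448+0.362)/(1+0.448×0.362) = 0.69697.
Stage 2 (into S): u = (0.69697+0.657)/(1+0.69697×0.657) = 0.92871, so the speed is 0.929c.

0.929c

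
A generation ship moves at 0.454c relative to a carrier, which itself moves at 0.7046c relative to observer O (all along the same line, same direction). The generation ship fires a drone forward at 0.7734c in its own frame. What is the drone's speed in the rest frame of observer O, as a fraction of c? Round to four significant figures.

Compose velocities in two stages. Stage 1 (into S'): u₁ = (0.7734+0.454)/(1+0.7734×0.454) = 0.90843.
Stage 2 (into S): u = (0.90843+0.7046)/(1+0.90843×0.7046) = 0.98351, so the speed is 0.9835c.

0.9835c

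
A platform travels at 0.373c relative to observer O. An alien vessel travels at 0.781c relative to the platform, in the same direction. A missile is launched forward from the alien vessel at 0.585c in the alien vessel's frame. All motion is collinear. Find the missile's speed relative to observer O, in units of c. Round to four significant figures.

Apply u = (u'+v)/(1+u'v) twice. Missile in the platform frame: (0.585+0.781)/(1+0.585·0.781) = 1.366/1.456885 = 0.93762c.
That velocity, transformed to the rest frame of observer O: (0.93762+0.373)/(1+0.93762·0.373) = 1.31062/1.34973226 = 0.97102c.

0.9710c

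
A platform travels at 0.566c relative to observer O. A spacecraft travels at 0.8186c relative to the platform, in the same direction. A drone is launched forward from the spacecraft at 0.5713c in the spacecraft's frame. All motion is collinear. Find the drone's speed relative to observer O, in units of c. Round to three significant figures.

Apply u = (u'+v)/(1+u'v) twice. Drone in the platform frame: (0.5713+0.8186)/(1+0.5713·0.8186) = 1.3899/1.46766618 = 0.94701c.
That velocity, transformed to the rest frame of observer O: (0.94701+0.566)/(1+0.94701·0.566) = 1.51301/1.53600766 = 0.98503c.

0.985c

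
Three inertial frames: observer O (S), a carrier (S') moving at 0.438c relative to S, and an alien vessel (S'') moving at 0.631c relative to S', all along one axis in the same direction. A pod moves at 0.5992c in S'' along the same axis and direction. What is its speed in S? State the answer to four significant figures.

0.9566c

Apply u = (u'+v)/(1+u'v) twice. Pod in the carrier frame: (0.5992+0.631)/(1+0.5992·0.631) = 1.2302/1.3780952 = 0.89268c.
That velocity, transformed to the rest frame of observer O: (0.89268+0.438)/(1+0.89268·0.438) = 1.33068/1.39099384 = 0.95664c.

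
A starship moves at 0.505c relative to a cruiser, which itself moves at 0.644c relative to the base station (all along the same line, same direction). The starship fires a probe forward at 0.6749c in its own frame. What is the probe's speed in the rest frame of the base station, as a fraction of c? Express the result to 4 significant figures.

0.9727c

Compose velocities in two stages. Stage 1 (into S'): u₁ = (0.6749+0.505)/(1+0.6749×0.505) = 0.87998.
Stage 2 (into S): u = (0.87998+0.644)/(1+0.87998×0.644) = 0.97273, so the speed is 0.9727c.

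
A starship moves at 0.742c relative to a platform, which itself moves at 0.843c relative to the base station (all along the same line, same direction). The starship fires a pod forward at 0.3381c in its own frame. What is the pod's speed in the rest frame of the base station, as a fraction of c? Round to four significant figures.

0.9876c

Apply u = (u'+v)/(1+u'v) twice. Pod in the platform frame: (0.3381+0.742)/(1+0.3381·0.742) = 1.0801/1.2508702 = 0.86348c.
That velocity, transformed to the rest frame of the base station: (0.86348+0.843)/(1+0.86348·0.843) = 1.70648/1.72791364 = 0.9876c.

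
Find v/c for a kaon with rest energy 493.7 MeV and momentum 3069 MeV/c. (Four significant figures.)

pc/(mc²) = 3069/493.7 = 6.2163 = βγ = β/√(1−β²).
So β² = x²/(1 + x²) with x = 6.2163: x² = 38.6424, β² = 38.6424/39.6424 = 0.974774, β = 0.9873.

0.9873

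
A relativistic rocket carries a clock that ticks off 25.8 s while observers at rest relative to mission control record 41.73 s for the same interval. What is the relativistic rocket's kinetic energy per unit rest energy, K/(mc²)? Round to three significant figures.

0.617

The time-dilation ratio gives γ = 41.73/25.8 = 1.61744.
K/(mc²) = γ − 1 = 1.61744 − 1 = 0.617.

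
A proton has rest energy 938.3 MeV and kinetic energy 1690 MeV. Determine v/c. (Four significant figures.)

K = (γ−1)mc², so γ = 1 + 1690/938.3 = 2.8011.
Then v/c = √(1 − γ⁻²) = √(1 − 0.127451) = √0.872549 = 0.9341.

0.9341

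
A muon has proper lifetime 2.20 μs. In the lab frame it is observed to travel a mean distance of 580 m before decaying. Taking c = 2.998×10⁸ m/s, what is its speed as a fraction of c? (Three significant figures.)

0.660c

Lab distance = (lab lifetime)·v = γτ·βc, so βγ = d/(cτ) = 580.0/(2.998×10⁸ × 2.200×10^-6) = 0.87937.
With βγ = 0.87937: γ² = 1 + (βγ)² = 1.773292, and β = (βγ)/γ = 0.87937/1.33165 = 0.660.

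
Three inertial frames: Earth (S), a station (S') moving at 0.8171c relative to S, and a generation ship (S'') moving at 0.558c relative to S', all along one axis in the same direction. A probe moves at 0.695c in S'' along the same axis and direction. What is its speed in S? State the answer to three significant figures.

0.990c

Apply u = (u'+v)/(1+u'v) twice. Probe in the station frame: (0.695+0.558)/(1+0.695·0.558) = 1.253/1.38781 = 0.90286c.
That velocity, transformed to the rest frame of Earth: (0.90286+0.8171)/(1+0.90286·0.8171) = 1.71996/1.737726906 = 0.98978c.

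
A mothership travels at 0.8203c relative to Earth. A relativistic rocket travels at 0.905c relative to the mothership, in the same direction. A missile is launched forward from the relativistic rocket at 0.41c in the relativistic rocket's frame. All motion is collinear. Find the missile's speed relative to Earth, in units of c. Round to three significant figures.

First combine the missile and relativistic rocket (S''→S'): u₁ = (0.41 + 0.905)/(1 + 0.41×0.905) = 1.315/1.37105 = 0.95912.
Then combine with the mothership (S'→S): u = (0.95912 + 0.8203)/(1 + 0.95912×0.8203) = 1.77942/1.786766136 = 0.99589.

0.996c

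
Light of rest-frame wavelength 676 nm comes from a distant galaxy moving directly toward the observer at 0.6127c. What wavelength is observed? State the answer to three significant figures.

Relativistic Doppler for wavelength: λ_obs = λ_src · √((1−β)/(1+β)).
With β = 0.6127: factor = √(0.3873/1.6127) = 0.49006.
λ_obs = 676 × 0.49006 = 331 nm.

331 nm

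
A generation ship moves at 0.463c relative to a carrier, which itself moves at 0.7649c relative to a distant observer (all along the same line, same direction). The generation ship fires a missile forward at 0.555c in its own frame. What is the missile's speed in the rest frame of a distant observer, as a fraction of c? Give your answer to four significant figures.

0.9724c

Compose velocities in two stages. Stage 1 (into S'): u₁ = (0.555+0.463)/(1+0.555×0.463) = 0.80989.
Stage 2 (into S): u = (0.80989+0.7649)/(1+0.80989×0.7649) = 0.9724, so the speed is 0.9724c.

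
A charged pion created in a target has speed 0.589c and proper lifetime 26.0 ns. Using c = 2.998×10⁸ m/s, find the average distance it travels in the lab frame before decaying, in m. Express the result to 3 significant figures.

5.68 m

With β = 0.589, γ = 1/√(1 − 0.589²) = 1/√0.653079 = 1.2374.
Lab-frame lifetime: Δt = γτ = 1.2374 × 26.0 ns = 32.172 ns.
Distance: d = vΔt = 0.589 × 2.998×10⁸ m/s × 3.2172×10^-8 s = 5.68 m.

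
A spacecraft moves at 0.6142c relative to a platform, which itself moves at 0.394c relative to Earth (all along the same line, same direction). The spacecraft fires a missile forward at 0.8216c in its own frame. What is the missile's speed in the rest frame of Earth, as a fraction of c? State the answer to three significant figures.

Compose velocities in two stages. Stage 1 (into S'): u₁ = (0.8216+0.6142)/(1+0.8216×0.6142) = 0.95426.
Stage 2 (into S): u = (0.95426+0.394)/(1+0.95426×0.394) = 0.97986, so the speed is 0.980c.

0.980c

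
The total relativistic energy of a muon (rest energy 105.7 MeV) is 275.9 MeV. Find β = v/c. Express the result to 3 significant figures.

0.924

Total energy E = γmc² gives γ = 275.9/105.7 = 2.6102.
Hence β = √(1 − 1/γ²) = √(1 − 0.146775) = √0.853225 = 0.924.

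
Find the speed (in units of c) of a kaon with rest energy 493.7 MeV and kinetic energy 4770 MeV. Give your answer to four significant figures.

γ = 1 + K/(mc²) = 1 + 4770/493.7 = 10.662.
β = √(1 − 1/γ²) = √(1 − 0.00879676) = √0.99120324 = 0.9956.

0.9956c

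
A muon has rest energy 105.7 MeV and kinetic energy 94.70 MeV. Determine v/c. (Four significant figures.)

K = (γ−1)mc², so γ = 1 + 94.70/105.7 = 1.8959.
Then v/c = √(1 − γ⁻²) = √(1 − 0.278208) = √0.721792 = 0.8496.

0.8496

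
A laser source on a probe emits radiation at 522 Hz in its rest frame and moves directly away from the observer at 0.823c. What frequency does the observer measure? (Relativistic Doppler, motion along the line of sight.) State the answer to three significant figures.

Relativistic Doppler (source moving away): f_obs = f_src · √((1−β)/(1+β)).
With β = 0.823: factor = √(0.177/1.823) = 0.3116.
f_obs = 522 × 0.3116 = 163 Hz.

163 Hz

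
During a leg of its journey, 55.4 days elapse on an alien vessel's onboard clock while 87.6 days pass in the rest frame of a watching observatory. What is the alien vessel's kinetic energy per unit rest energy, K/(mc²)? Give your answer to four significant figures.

0.5812

γ = Δt/Δτ = 87.6/55.4 = 1.58123.
K/(mc²) = γ − 1 = 1.58123 − 1 = 0.5812.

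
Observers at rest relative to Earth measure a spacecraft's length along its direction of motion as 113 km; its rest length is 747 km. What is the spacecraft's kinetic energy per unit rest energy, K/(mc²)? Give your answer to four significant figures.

5.611

Length contraction gives γ = L₀/L = 747/113 = 6.61062.
K/(mc²) = γ − 1 = 6.61062 − 1 = 5.611.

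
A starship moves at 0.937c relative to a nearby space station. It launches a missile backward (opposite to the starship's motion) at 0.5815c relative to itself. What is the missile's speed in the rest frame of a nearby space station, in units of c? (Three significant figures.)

Relativistic velocity addition: u = (u' + v)/(1 + u'v/c²), with u' = −0.5815c and v = 0.937c.
Numerator: −0.5815 + 0.937 = 0.3555. Denominator: 1 + (−0.5815)(0.937) = 0.4551345.
u = 0.3555/0.4551345 = 0.78109, so the speed is 0.781c.

0.781c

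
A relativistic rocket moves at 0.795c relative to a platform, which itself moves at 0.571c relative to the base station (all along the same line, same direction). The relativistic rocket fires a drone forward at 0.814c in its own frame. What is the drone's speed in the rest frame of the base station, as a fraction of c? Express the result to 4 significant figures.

0.9936c

First combine the drone and relativistic rocket (S''→S'): u₁ = (0.814 + 0.795)/(1 + 0.814×0.795) = 1.609/1.64713 = 0.97685.
Then combine with the platform (S'→S): u = (0.97685 + 0.571)/(1 + 0.97685×0.571) = 1.54785/1.55778135 = 0.99362.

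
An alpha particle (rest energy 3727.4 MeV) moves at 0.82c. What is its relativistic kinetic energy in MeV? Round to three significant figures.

2780 MeV

Lorentz factor: γ = (1 − 0.6724)^(−1/2) = 1.74714.
Kinetic energy: K = (γ − 1)mc² = (1.74714 − 1) × 3727.4 MeV = 0.74714 × 3727.4 = 2780 MeV.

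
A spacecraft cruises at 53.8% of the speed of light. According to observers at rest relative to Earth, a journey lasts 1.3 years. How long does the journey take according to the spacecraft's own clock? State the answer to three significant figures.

1.10 years

β² = 0.289444, so γ = 1/√0.710556 = 1.1863.
The moving clock records proper time: Δτ = Δt/γ = 1.3/1.1863 = 1.10 years.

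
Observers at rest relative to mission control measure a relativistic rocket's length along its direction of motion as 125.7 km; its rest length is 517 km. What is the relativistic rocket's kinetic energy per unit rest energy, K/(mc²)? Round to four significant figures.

Length contraction gives γ = L₀/L = 517/125.7 = 4.11297.
Since K = (γ−1)mc², K/(mc²) = 4.11297 − 1 = 3.113.

3.113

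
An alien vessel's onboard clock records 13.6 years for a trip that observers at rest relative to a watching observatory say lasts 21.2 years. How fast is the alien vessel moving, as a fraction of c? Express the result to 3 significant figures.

γ = Δt/Δτ = 21.2/13.6 = 1.5588.
β = √(1 − 1/γ²) = √(1 − 0.411547) = √0.588453 = 0.767.

0.767c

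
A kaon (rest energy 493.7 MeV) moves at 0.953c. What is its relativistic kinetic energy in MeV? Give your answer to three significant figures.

γ = 1/√(1 − β²) = 1/√(1 − 0.908209) = 1/√0.091791 = 1/0.30297 = 3.3007.
Kinetic energy: K = (γ − 1)mc² = (3.3007 − 1) × 493.7 MeV = 2.3007 × 493.7 = 1140 MeV.

1140 MeV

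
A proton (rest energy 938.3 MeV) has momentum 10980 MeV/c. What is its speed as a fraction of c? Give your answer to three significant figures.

0.996c

pc/(mc²) = 10980/938.3 = 11.702 = βγ = β/√(1−β²).
So β² = x²/(1 + x²) with x = 11.702: x² = 136.937, β² = 136.937/137.937 = 0.99275, β = 0.996.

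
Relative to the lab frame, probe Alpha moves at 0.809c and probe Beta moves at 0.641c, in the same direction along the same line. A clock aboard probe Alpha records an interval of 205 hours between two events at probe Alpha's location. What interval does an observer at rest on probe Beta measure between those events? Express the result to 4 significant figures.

218.8 hours

Speed of probe Alpha in probe Beta's frame: u = (v_A − v_B)/(1 − v_A v_B/c²) = (0.809 − 0.641)/(1 − 0.809×0.641) = 0.168/0.481431 = 0.34896; |u| = 0.34896c.
At |u| = 0.34896c, γ = (1 − 0.121773)^(−1/2) = 1.0671.
Probe Alpha's interval is proper; time dilation gives Δt_B = γΔτ = 1.0671 × 205 hours = 218.8 hours.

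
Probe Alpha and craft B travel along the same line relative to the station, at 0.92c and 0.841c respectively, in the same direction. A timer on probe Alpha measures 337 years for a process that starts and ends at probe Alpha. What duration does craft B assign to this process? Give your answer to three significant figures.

Speed of probe Alpha in craft B's frame: u = (v_A − v_B)/(1 − v_A v_B/c²) = (0.92 − 0.841)/(1 − 0.92×0.841) = 0.079/0.22628 = 0.34912; |u| = 0.34912c.
At |u| = 0.34912c, γ = (1 − 0.121885)^(−1/2) = 1.0671.
The clock on probe Alpha records proper time, so craft B measures Δt = γΔτ = 1.0671 × 337 = 360 years.

360 years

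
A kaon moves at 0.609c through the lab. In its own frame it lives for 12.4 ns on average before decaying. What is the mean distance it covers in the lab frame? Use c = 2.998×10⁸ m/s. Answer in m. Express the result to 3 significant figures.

γ = 1/√(1 − β²) = 1/√(1 − 0.370881) = 1/√0.629119 = 1/0.79317 = 1.2608.
Lab-frame lifetime: Δt = γτ = 1.2608 × 12.4 ns = 15.634 ns.
Distance: d = vΔt = 0.609 × 2.998×10⁸ m/s × 1.5634×10^-8 s = 2.85 m.

2.85 m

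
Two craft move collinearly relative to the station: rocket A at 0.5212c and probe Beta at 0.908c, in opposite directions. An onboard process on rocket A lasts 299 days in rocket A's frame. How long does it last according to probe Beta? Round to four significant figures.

1232 days

Transform rocket A's velocity into probe Beta's frame: (0.5212 + 0.908)/(1 + 0.5212·0.908) = 1.4292/1.4732496, so the relative speed is 0.9701c.
At |u| = 0.9701c, γ = (1 − 0.941094)^(−1/2) = 4.1202.
Rocket A's interval is proper; time dilation gives Δt_B = γΔτ = 4.1202 × 299 days = 1232 days.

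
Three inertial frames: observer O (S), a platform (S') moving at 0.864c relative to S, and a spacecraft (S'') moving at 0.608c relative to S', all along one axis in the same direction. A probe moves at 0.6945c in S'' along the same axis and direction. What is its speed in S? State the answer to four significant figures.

Compose velocities in two stages. Stage 1 (into S'): u₁ = (0.6945+0.608)/(1+0.6945×0.608) = 0.9158.
Stage 2 (into S): u = (0.9158+0.864)/(1+0.9158×0.864) = 0.99361, so the speed is 0.9936c.

0.9936c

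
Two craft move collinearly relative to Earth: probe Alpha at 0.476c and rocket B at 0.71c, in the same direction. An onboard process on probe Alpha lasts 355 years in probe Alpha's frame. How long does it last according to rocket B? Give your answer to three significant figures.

379 years

Speed of probe Alpha in rocket B's frame: u = (v_A − v_B)/(1 − v_A v_B/c²) = (0.476 − 0.71)/(1 − 0.476×0.71) = −0.234/0.66204 = −0.35345; |u| = 0.35345c.
γ for this relative speed: γ = 1/√(1 − 0.124927) = 1.069.
The clock on probe Alpha records proper time, so rocket B measures Δt = γΔτ = 1.069 × 355 = 379 years.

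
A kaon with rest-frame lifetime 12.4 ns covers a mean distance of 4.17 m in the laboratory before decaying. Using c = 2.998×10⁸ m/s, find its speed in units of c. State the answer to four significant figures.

Lab distance = (lab lifetime)·v = γτ·βc, so βγ = d/(cτ) = 4.170/(2.998×10⁸ × 1.240×10^-8) = 1.1217.
With βγ = 1.1217: γ² = 1 + (βγ)² = 2.25821, and β = (βγ)/γ = 1.1217/1.50273 = 0.7464.

0.7464c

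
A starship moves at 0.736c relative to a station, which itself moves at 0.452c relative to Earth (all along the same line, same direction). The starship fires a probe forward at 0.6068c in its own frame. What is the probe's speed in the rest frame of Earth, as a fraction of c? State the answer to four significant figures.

0.9723c

Compose velocities in two stages. Stage 1 (into S'): u₁ = (0.6068+0.736)/(1+0.6068×0.736) = 0.92824.
Stage 2 (into S): u = (0.92824+0.452)/(1+0.92824×0.452) = 0.9723, so the speed is 0.9723c.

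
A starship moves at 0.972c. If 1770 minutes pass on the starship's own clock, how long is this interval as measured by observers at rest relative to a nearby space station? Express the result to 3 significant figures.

7530 minutes

γ = 1/√(1 − β²) = 1/√(1 − 0.944784) = 1/√0.055216 = 1/0.234981 = 4.2557.
Time dilation: Δt = γ·Δτ = 4.2557 × 1770 = 7530 minutes.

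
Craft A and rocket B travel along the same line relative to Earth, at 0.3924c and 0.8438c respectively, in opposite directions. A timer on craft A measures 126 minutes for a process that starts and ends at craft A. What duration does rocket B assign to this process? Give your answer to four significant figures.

339.8 minutes

Transform craft A's velocity into rocket B's frame: (0.3924 + 0.8438)/(1 + 0.3924·0.8438) = 1.2362/1.33110712, so the relative speed is 0.9287c.
At |u| = 0.9287c, γ = (1 − 0.862484)^(−1/2) = 2.6966.
The clock on craft A records proper time, so rocket B measures Δt = γΔτ = 2.6966 × 126 = 339.8 minutes.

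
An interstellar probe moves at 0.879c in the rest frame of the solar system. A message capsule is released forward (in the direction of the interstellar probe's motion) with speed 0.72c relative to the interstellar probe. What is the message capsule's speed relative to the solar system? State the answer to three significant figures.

0.979c

Relativistic velocity addition: u = (u' + v)/(1 + u'v/c²), with u' = 0.72c and v = 0.879c.
Numerator: 0.72 + 0.879 = 1.599. Denominator: 1 + (0.72)(0.879) = 1.63288.
u = 1.599/1.63288 = 0.97925, so the speed is 0.979c.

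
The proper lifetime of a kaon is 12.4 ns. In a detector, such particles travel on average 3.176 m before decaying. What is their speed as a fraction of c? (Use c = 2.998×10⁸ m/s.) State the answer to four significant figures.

Lab distance = (lab lifetime)·v = γτ·βc, so βγ = d/(cτ) = 3.176/(2.998×10⁸ × 1.240×10^-8) = 0.85433.
With βγ = 0.85433: γ² = 1 + (βγ)² = 1.72988, and β = (βγ)/γ = 0.85433/1.31525 = 0.6496.

0.6496c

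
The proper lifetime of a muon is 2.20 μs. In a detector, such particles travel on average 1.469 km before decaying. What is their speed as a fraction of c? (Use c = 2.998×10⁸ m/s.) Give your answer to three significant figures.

0.912c

d = βγcτ ⇒ βγ = d/(cτ) = 1469 m / (659.56 m) = 2.2272.
β = (βγ)/√(1+(βγ)²) = 2.2272/√5.96042 = 0.912.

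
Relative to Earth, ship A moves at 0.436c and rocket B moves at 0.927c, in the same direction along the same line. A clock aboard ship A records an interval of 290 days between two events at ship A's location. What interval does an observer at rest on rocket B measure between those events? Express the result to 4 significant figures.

The velocity of ship A relative to rocket B is (0.436 − 0.927)c / (1 − 0.436×0.927) = −0.82406c; relative speed 0.82406c.
At |u| = 0.82406c, γ = (1 − 0.679075)^(−1/2) = 1.7652.
Ship A's interval is proper; time dilation gives Δt_B = γΔτ = 1.7652 × 290 days = 511.9 days.

511.9 days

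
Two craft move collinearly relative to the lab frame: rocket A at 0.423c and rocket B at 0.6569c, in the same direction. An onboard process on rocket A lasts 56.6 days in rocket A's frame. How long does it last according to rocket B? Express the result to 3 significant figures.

The velocity of rocket A relative to rocket B is (0.423 − 0.6569)c / (1 − 0.423×0.6569) = −0.3239c; relative speed 0.3239c.
γ for this relative speed: γ = 1/√(1 − 0.104911) = 1.057.
The clock on rocket A records proper time, so rocket B measures Δt = γΔτ = 1.057 × 56.6 = 59.8 days.

59.8 days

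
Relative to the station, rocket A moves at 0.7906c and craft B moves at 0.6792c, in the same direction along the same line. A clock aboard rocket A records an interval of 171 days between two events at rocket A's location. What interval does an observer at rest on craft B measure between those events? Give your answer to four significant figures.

176.2 days

Transform rocket A's velocity into craft B's frame: (0.7906 − 0.6792)/(1 − 0.7906·0.6792) = 0.1114/0.46302448, so the relative speed is 0.24059c.
γ for this relative speed: γ = 1/√(1 − 0.0578835) = 1.0303.
Rocket A's interval is proper; time dilation gives Δt_B = γΔτ = 1.0303 × 171 days = 176.2 days.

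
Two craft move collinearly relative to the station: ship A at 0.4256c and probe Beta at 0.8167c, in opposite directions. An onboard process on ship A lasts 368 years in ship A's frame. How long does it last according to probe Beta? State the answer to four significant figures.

949.7 years

The velocity of ship A relative to probe Beta is (0.4256 + 0.8167)c / (1 + 0.4256×0.8167) = 0.92187c; relative speed 0.92187c.
γ for this relative speed: γ = 1/√(1 − 0.849844) = 2.5806.
The clock on ship A records proper time, so probe Beta measures Δt = γΔτ = 2.5806 × 368 = 949.7 years.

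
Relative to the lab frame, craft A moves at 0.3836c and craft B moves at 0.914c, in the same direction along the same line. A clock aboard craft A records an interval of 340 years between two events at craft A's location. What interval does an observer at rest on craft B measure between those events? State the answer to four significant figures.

Speed of craft A in craft B's frame: u = (v_A − v_B)/(1 − v_A v_B/c²) = (0.3836 − 0.914)/(1 − 0.3836×0.914) = −0.5304/0.6493896 = −0.81677; |u| = 0.81677c.
γ for this relative speed: γ = 1/√(1 − 0.667113) = 1.7332.
The clock on craft A records proper time, so craft B measures Δt = γΔτ = 1.7332 × 340 = 589.3 years.

589.3 years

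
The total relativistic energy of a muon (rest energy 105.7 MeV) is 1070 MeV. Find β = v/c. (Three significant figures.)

0.995

γ = E/(mc²) = 1070/105.7 = 10.123.
β = √(1 − 1/γ²) = √(1 − 0.00975847) = √0.99024153 = 0.995.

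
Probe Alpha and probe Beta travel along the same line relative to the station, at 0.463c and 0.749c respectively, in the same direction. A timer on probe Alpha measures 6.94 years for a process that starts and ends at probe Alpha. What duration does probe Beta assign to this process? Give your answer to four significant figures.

7.719 years

The velocity of probe Alpha relative to probe Beta is (0.463 − 0.749)c / (1 − 0.463×0.749) = −0.43784c; relative speed 0.43784c.
At |u| = 0.43784c, γ = (1 − 0.191704)^(−1/2) = 1.1123.
Probe Alpha's interval is proper; time dilation gives Δt_B = γΔτ = 1.1123 × 6.94 years = 7.719 years.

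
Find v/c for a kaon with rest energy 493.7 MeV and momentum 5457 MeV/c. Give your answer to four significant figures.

0.9959

pc/(mc²) = 5457/493.7 = 11.053 = βγ = β/√(1−β²).
So β² = x²/(1 + x²) with x = 11.053: x² = 122.169, β² = 122.169/123.169 = 0.991881, β = 0.9959.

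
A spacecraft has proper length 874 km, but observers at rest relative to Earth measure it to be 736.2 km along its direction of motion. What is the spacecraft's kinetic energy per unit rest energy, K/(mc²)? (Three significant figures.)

Length contraction gives γ = L₀/L = 874/736.2 = 1.18718.
K/(mc²) = γ − 1 = 1.18718 − 1 = 0.187.

0.187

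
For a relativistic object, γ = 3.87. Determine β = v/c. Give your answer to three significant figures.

0.966

β = √(1 − 1/γ²) = √(1 − 1/14.9769) = √0.933231 = 0.966.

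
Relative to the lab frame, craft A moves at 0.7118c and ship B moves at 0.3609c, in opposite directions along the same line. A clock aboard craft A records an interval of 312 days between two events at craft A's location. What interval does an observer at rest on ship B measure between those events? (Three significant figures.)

Speed of craft A in ship B's frame: u = (v_A + v_B)/(1 + v_A v_B/c²) = (0.7118 + 0.3609)/(1 + 0.7118×0.3609) = 1.0727/1.25688862 = 0.85346; |u| = 0.85346c.
γ for this relative speed: γ = 1/√(1 − 0.728394) = 1.9188.
Craft A's interval is proper; time dilation gives Δt_B = γΔτ = 1.9188 × 312 days = 599 days.

599 days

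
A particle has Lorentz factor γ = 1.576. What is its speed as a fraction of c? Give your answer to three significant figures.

β = √(1 − 1/γ²) = √(1 − 1/2.483776) = √0.597387 = 0.773.

0.773c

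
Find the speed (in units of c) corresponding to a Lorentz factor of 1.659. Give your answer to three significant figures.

0.798c

β = √(1 − 1/γ²) = √(1 − 1/2.752281) = √0.636665 = 0.798.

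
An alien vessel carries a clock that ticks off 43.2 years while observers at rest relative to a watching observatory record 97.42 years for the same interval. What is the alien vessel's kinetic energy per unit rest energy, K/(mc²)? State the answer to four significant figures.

From Δt = γΔτ: γ = 97.42/43.2 = 2.25509.
K/(mc²) = γ − 1 = 2.25509 − 1 = 1.255.

1.255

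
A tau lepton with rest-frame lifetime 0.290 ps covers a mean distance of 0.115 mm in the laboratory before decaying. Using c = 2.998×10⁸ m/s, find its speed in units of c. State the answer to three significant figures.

0.798c

d = βγcτ ⇒ βγ = d/(cτ) = 1.150×10^-4 m / (8.6942×10^-5 m) = 1.3227.
β = (βγ)/√(1+(βγ)²) = 1.3227/√2.74954 = 0.798.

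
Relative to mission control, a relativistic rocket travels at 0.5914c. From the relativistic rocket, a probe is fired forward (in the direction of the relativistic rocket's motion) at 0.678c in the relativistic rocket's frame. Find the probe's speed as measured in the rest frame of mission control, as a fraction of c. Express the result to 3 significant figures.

0.906c

Relativistic velocity addition: u = (u' + v)/(1 + u'v/c²), with u' = 0.678c and v = 0.5914c.
Numerator: 0.678 + 0.5914 = 1.2694. Denominator: 1 + (0.678)(0.5914) = 1.4009692.
u = 1.2694/1.4009692 = 0.90609, so the speed is 0.906c.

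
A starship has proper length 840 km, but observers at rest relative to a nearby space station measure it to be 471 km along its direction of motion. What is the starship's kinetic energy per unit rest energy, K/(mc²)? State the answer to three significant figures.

0.783

From L = L₀/γ: γ = 840/471 = 1.78344.
K/(mc²) = γ − 1 = 1.78344 − 1 = 0.783.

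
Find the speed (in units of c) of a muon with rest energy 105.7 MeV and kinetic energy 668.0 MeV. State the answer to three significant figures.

0.991c

γ = 1 + K/(mc²) = 1 + 668.0/105.7 = 7.3198.
β = √(1 − 1/γ²) = √(1 − 0.0186639) = √0.9813361 = 0.991.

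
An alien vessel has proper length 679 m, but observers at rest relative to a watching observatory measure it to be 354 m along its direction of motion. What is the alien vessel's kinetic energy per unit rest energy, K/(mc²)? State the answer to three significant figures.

γ = L₀/L = 679/354 = 1.91808.
Since K = (γ−1)mc², K/(mc²) = 1.91808 − 1 = 0.918.

0.918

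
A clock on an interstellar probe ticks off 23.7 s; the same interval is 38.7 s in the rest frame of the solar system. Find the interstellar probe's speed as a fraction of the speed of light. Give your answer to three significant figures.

γ = Δt/Δτ = 38.7/23.7 = 1.6329.
β = √(1 − 1/γ²) = √(1 − 0.375043) = √0.624957 = 0.791.

0.791c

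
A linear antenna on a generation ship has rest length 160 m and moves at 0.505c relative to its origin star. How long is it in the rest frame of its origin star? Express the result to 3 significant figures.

Lorentz factor: γ = (1 − 0.255025)^(−1/2) = 1.1586.
Along the direction of motion the measured length is L₀/γ = 160/1.1586 = 138 m.

138 m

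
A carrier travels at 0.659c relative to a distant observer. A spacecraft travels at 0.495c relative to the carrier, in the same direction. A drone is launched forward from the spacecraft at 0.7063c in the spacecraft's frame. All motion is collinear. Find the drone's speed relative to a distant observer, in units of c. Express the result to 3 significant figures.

0.976c

Apply u = (u'+v)/(1+u'v) twice. Drone in the carrier frame: (0.7063+0.495)/(1+0.7063·0.495) = 1.2013/1.3496185 = 0.8901c.
That velocity, transformed to the rest frame of a distant observer: (0.8901+0.659)/(1+0.8901·0.659) = 1.5491/1.5865759 = 0.97638c.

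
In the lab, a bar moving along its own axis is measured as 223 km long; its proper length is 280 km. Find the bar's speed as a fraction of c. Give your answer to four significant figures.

0.6047c

Length contraction gives γ = L₀/L = 280/223 = 1.2556.
β = √(1 − 1/γ²) = √0.365696 = 0.6047.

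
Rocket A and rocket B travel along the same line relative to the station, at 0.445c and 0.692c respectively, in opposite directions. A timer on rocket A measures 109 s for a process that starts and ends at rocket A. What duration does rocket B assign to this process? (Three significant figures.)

The velocity of rocket A relative to rocket B is (0.445 + 0.692)c / (1 + 0.445×0.692) = 0.86931c; relative speed 0.86931c.
At |u| = 0.86931c, γ = (1 − 0.7557)^(−1/2) = 2.0232.
The clock on rocket A records proper time, so rocket B measures Δt = γΔτ = 2.0232 × 109 = 221 s.

221 s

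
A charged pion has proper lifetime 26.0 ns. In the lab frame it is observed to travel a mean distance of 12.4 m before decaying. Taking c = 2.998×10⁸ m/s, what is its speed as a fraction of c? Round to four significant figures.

Let x = d/(cτ) = 12.40 m / (2.998×10⁸ m/s × 2.600×10^-8 s) = 1.5908. Since d = βγcτ, x = βγ = β/√(1−β²).
Solving: β² = x²/(1+x²) = 2.53064/3.53064 = 0.716765, so β = 0.8466.

0.8466c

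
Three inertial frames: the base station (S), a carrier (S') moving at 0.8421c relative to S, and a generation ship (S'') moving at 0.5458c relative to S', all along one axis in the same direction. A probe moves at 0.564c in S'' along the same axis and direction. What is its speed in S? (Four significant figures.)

0.9861c

Compose velocities in two stages. Stage 1 (into S'): u₁ = (0.564+0.5458)/(1+0.564×0.5458) = 0.84858.
Stage 2 (into S): u = (0.84858+0.8421)/(1+0.84858×0.8421) = 0.98606, so the speed is 0.9861c.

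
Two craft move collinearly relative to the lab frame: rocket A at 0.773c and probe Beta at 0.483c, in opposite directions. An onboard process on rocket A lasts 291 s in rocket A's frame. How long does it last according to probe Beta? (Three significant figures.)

Speed of rocket A in probe Beta's frame: u = (v_A + v_B)/(1 + v_A v_B/c²) = (0.773 + 0.483)/(1 + 0.773×0.483) = 1.256/1.373359 = 0.91455; |u| = 0.91455c.
γ for this relative speed: γ = 1/√(1 − 0.836402) = 2.4724.
Rocket A's interval is proper; time dilation gives Δt_B = γΔτ = 2.4724 × 291 s = 719 s.

719 s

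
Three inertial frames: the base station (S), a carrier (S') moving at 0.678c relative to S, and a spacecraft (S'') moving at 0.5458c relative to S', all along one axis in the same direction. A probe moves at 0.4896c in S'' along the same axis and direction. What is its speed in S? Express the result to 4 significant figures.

0.9621c

First combine the probe and spacecraft (S''→S'): u₁ = (0.4896 + 0.5458)/(1 + 0.4896×0.5458) = 1.0354/1.26722368 = 0.81706.
Then combine with the carrier (S'→S): u = (0.81706 + 0.678)/(1 + 0.81706×0.678) = 1.49506/1.55396668 = 0.96209.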